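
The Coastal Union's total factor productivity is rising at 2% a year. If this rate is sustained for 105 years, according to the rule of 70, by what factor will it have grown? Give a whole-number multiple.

70/2 ≈ 35.00 years per doubling.
105 years fits 3 doublings: 2^3 = 8.

around 8 times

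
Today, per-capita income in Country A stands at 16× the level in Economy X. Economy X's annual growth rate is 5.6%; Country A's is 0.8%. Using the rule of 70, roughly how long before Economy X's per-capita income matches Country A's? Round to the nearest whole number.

roughly 58 years

The growth-rate gap is 5.6% − 0.8% = 4.8 percentage points.
So the ratio between them halves every 70/4.8 ≈ 14.58 years.
A 16× gap closes after 4 halvings: 4 × 14.58 ≈ 58 years.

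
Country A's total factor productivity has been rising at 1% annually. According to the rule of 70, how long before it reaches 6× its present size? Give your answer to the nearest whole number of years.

Doubling time ≈ 70/1 = 70.00 years.
Reaching 6× takes log₂(6) ≈ 2.58 doublings.
2.58 × 70.00 ≈ 181 years.

about 181 years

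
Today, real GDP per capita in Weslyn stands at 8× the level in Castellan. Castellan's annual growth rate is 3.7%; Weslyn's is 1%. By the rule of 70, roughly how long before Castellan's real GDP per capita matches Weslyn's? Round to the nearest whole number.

The growth-rate gap is 3.7% − 1% = 2.7 percentage points.
So the ratio between them halves every 70/2.7 ≈ 25.93 years.
An 8× gap closes after 3 halvings: 3 × 25.93 ≈ 78 years.

approximately 78 years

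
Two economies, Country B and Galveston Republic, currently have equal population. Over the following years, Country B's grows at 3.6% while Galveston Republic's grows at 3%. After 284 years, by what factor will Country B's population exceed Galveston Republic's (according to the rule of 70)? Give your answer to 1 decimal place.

Rate gap = 3.6% − 3% = 0.6 points.
The ratio doubles every 70/0.6 ≈ 116.67 years.
284/116.67 ≈ 2.43 doublings → ratio ≈ 2^2.43 ≈ 5.4.

about 5.4 times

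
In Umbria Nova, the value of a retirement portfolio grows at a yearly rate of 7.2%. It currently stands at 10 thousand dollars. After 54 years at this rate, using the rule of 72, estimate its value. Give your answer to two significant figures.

Doubling time ≈ 72/7.2 = 10.00 years.
54 years is 54/10.00 ≈ 5.40 doublings, a factor of 2^5.40 ≈ 42.22.
10 × 42.22 ≈ 420 thousand dollars.

approximately 420 thousand dollars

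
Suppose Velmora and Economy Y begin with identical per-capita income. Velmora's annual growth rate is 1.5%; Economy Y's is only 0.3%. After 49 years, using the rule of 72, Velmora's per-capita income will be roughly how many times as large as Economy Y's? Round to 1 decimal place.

Rate gap = 1.5% − 0.3% = 1.2 points.
The ratio doubles every 72/1.2 ≈ 60.00 years.
49/60.00 ≈ 0.82 doublings → ratio ≈ 2^0.82 ≈ 1.8.

≈ 1.8 times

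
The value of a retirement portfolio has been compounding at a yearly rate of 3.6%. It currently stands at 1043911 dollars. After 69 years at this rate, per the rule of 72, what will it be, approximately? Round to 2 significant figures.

It doubles every 72/3.6 ≈ 20.00 years, so 69 years is 3.45 doublings.
2^3.45 ≈ 10.93; 1043911 × 10.93 ≈ 11000000 dollars.

11000000 dollars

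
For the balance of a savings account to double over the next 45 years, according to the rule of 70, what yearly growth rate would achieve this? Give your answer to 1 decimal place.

70 / 45 ≈ 1.56, so about 1.6% per year.

≈ 1.6% per year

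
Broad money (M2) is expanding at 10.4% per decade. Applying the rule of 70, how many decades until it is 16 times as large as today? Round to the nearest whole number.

about 27 decades

Doubling time ≈ 70/10.4 = 6.73 decades.
16× is 4 doublings, so 4 × 6.73 ≈ 27 decades.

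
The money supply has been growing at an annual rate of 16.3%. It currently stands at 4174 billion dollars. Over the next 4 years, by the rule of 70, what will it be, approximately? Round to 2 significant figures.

roughly 8000 billion dollars

Doubling time ≈ 70/16.3 = 4.29 years.
4 years is 4/4.29 ≈ 0.93 doublings, a factor of 2^0.93 ≈ 1.91.
4174 × 1.91 ≈ 8000 billion dollars.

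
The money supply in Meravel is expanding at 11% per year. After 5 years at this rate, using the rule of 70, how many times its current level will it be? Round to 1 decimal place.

approximately 1.7 times

Doubles every ≈ 6.36 years (70/11).
5 years is 0.79 doublings; 2^0.79 ≈ 1.7×.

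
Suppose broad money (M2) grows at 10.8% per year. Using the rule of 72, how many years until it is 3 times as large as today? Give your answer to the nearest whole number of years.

approximately 11 years

Doubling time ≈ 72/10.8 = 6.67 years.
3× is log₂ 3 ≈ 1.58 doublings, so ≈ 1.58 × 6.67 = 11 years.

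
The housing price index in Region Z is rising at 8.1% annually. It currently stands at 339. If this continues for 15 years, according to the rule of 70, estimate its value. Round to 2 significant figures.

It doubles every 70/8.1 ≈ 8.64 years, so 15 years is 1.74 doublings.
2^1.74 ≈ 3.34; 339 × 3.34 ≈ 1100.

about 1100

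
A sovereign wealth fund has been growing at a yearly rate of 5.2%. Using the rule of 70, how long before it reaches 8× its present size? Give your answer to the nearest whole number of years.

around 40 years

At 5.2% it doubles every 70/5.2 ≈ 13.46 years.
8× is 3 doublings, so 3 × 13.46 ≈ 40 years.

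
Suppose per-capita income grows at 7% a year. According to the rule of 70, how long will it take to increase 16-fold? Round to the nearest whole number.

about 40 years

At 7% it doubles every 70/7 ≈ 10.00 years.
Getting to 16× needs 4 doublings: 4 × 10.00 ≈ 40 years.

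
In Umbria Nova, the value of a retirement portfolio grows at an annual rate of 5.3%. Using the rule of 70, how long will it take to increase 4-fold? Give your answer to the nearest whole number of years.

roughly 26 years

One doubling takes 70/5.3 = 13.21 years.
4× is 2 doublings, so 2 × 13.21 ≈ 26 years.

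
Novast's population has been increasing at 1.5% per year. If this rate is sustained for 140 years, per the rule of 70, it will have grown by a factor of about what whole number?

Doubling time ≈ 70/1.5 = 46.67 years.
140/46.67 ≈ 3 doublings, so about 2^3 = 8×.

8 times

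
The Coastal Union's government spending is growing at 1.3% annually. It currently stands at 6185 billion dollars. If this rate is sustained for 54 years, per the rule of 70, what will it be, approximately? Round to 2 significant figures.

Doubling time ≈ 70/1.3 = 53.85 years.
54 years is 54/53.85 ≈ 1.00 doublings, a factor of 2^1.00 ≈ 2.00.
6185 × 2.00 ≈ 12000 billion dollars.

≈ 12000 billion dollars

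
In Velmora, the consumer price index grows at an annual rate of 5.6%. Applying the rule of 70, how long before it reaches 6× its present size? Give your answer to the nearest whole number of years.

Doubling time ≈ 70/5.6 = 12.50 years.
Reaching 6× takes log₂(6) ≈ 2.58 doublings.
2.58 × 12.50 ≈ 32 years.

32 years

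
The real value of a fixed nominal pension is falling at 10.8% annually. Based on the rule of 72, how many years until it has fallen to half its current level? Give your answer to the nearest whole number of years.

Halving time ≈ 72 / 10.8 = 6.67 → 7 years.

approximately 7 years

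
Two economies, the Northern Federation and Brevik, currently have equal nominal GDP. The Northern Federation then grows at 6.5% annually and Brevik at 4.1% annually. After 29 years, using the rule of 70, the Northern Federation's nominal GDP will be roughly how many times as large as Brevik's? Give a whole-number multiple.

the Northern Federation pulls ahead at 2.4 pp per year, so the ratio doubles every 70/2.4 ≈ 29.17 years.
In 29 years that's 0.99 doublings: 2^0.99 ≈ 2.

≈ 2 times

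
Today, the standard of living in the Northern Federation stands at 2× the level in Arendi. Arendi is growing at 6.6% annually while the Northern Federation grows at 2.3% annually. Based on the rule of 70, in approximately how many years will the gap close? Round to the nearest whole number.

16 years

Arendi gains on the Northern Federation at 6.6% − 2.3% = 4.3 points a year.
At that relative rate the gap halves every 70/4.3 ≈ 16.28 years.
A 2× gap closes after 1 halving: 1 × 16.28 ≈ 16 years.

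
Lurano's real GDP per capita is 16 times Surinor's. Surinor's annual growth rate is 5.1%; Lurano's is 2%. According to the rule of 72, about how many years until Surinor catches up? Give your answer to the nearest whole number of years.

around 93 years

What matters is the difference: 3.1 pp.
Rule of 72 on the gap: the ratio halves every 72/3.1 ≈ 23.23 years.
A 16 times gap closes after 4 halvings: 4 × 23.23 ≈ 93 years.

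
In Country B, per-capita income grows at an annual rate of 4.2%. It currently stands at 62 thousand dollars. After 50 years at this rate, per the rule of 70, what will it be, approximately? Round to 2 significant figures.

Doubling time ≈ 70/4.2 = 16.67 years.
50 years is 50/16.67 ≈ 3.00 doublings, a factor of 2^3.00 ≈ 8.00.
62 × 8.00 ≈ 500 thousand dollars.

about 500 thousand dollars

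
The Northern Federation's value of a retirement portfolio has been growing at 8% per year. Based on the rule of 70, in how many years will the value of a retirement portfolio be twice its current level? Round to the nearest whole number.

At 8%, doubling takes about 70/8 = 8.75 years.

around 9 years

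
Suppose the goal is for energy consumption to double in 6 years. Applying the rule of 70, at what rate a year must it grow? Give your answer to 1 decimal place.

70 / 6 ≈ 11.67, so about 11.7% a year.

≈ 11.7%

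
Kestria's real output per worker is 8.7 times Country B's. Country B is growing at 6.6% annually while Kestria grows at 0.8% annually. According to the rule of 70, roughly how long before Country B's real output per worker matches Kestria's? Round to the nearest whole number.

roughly 38 years

What matters is the difference: 5.8 pp.
Rule of 70 on the gap: the ratio halves every 70/5.8 ≈ 12.07 years.
An 8.7 times gap takes log₂(8.7) ≈ 3.12 halvings to close: 3.12 × 12.07 ≈ 38 years.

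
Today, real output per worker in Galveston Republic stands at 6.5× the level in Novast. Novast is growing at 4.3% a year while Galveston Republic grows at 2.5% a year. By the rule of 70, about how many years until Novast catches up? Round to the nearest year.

Novast gains on Galveston Republic at 4.3% − 2.5% = 1.8 points a year.
At that relative rate the gap halves every 70/1.8 ≈ 38.89 years.
A 6.5× gap takes log₂(6.5) ≈ 2.70 halvings to close: 2.70 × 38.89 ≈ 105 years.

105 years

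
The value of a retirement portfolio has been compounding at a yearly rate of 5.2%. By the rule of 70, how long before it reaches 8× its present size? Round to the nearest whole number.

At 5.2% it doubles every 70/5.2 ≈ 13.46 years.
8× is 3 doublings, so 3 × 13.46 ≈ 40 years.

40 years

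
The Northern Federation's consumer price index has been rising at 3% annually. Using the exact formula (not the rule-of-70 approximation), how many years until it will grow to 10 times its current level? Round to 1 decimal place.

77.9 years

t = ln(10) / ln(1 + 0.03) = 2.3026 / 0.029559 ≈ 77.90.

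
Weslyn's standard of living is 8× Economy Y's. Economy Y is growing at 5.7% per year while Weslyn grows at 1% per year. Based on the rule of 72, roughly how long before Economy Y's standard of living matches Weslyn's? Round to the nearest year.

Economy Y gains on Weslyn at 5.7% − 1% = 4.7 points a year.
At that relative rate the gap halves every 72/4.7 ≈ 15.32 years.
An 8× gap closes after 3 halvings: 3 × 15.32 ≈ 46 years.

approximately 46 years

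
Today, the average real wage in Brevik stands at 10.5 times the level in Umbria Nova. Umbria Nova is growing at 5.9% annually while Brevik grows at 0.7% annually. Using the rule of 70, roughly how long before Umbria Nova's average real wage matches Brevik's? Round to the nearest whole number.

What matters is the difference: 5.2 pp.
Rule of 70 on the gap: the ratio halves every 70/5.2 ≈ 13.46 years.
A 10.5 times gap takes log₂(10.5) ≈ 3.39 halvings to close: 3.39 × 13.46 ≈ 46 years.

around 46 years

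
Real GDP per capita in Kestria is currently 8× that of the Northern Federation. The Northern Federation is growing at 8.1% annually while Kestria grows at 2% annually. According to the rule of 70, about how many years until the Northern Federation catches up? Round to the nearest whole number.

The growth-rate gap is 8.1% − 2% = 6.1 percentage points.
So the ratio between them halves every 70/6.1 ≈ 11.48 years.
An 8× gap closes after 3 halvings: 3 × 11.48 ≈ 34 years.

roughly 34 years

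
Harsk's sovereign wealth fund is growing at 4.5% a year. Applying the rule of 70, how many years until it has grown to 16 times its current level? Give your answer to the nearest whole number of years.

approximately 62 years

At 4.5% it doubles every 70/4.5 ≈ 15.56 years.
16× is 4 doublings, so 4 × 15.56 ≈ 62 years.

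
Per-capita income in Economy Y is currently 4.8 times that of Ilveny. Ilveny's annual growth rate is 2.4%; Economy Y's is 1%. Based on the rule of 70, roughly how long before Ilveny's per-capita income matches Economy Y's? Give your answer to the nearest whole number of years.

roughly 113 years

Ilveny gains on Economy Y at 2.4% − 1% = 1.4 points a year.
At that relative rate the gap halves every 70/1.4 ≈ 50.00 years.
A 4.8 times gap takes log₂(4.8) ≈ 2.26 halvings to close: 2.26 × 50.00 ≈ 113 years.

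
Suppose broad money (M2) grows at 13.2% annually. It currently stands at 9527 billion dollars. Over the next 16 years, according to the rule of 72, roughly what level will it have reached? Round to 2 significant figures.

It doubles every 72/13.2 ≈ 5.45 years, so 16 years is 2.94 doublings.
2^2.94 ≈ 7.67; 9527 × 7.67 ≈ 73000 billion dollars.

approximately 73000 billion dollars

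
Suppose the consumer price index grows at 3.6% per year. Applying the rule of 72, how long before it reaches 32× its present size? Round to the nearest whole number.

approximately 100 years

Doubling time ≈ 72/3.6 = 20.00 years.
32× is 5 doublings, so 5 × 20.00 ≈ 100 years.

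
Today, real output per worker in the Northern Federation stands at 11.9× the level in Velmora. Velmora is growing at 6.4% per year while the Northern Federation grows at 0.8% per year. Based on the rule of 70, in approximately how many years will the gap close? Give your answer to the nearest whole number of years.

45 years

Velmora gains on the Northern Federation at 6.4% − 0.8% = 5.6 points a year.
At that relative rate the gap halves every 70/5.6 ≈ 12.50 years.
An 11.9× gap takes log₂(11.9) ≈ 3.57 halvings to close: 3.57 × 12.50 ≈ 45 years.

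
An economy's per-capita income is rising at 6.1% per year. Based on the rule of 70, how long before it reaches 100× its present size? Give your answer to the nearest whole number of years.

One doubling takes 70/6.1 = 11.48 years.
100× is log₂ 100 ≈ 6.64 doublings, so ≈ 6.64 × 11.48 = 76 years.

76 years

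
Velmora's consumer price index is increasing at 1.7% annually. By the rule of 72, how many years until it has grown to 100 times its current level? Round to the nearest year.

At 1.7% it doubles every 72/1.7 ≈ 42.35 years.
100× is log₂ 100 ≈ 6.64 doublings, so ≈ 6.64 × 42.35 = 281 years.

roughly 281 years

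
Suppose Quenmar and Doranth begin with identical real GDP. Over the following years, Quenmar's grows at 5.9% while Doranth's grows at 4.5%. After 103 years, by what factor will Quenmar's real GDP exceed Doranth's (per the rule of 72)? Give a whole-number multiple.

Rate gap = 5.9% − 4.5% = 1.4 points.
The ratio doubles every 72/1.4 ≈ 51.43 years.
103/51.43 ≈ 2.00 doublings → ratio ≈ 2^2.00 ≈ 4.

≈ 4 times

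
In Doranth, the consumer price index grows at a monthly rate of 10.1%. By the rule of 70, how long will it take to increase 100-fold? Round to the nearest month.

approximately 46 months

One doubling takes 70/10.1 = 6.93 months.
100× is log₂ 100 ≈ 6.64 doublings, so ≈ 6.64 × 6.93 = 46 months.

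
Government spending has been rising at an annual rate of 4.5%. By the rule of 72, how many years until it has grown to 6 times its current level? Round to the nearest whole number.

about 41 years

Doubling time ≈ 72/4.5 = 16.00 years.
6× is log₂ 6 ≈ 2.58 doublings, so ≈ 2.58 × 16.00 = 41 years.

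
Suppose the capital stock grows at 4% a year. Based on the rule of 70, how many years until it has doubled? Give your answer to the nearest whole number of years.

≈ 18 years

70/4 ≈ 17.50, so it doubles roughly every 18 years.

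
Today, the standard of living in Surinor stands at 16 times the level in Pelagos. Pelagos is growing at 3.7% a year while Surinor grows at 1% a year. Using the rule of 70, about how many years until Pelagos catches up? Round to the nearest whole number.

Pelagos gains on Surinor at 3.7% − 1% = 2.7 points a year.
At that relative rate the gap halves every 70/2.7 ≈ 25.93 years.
A 16 times gap closes after 4 halvings: 4 × 25.93 ≈ 104 years.

≈ 104 years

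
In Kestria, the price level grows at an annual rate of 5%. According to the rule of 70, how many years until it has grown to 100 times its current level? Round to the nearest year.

approximately 93 years

Doubling time ≈ 70/5 = 14.00 years.
Reaching 100× takes log₂(100) ≈ 6.64 doublings.
6.64 × 14.00 ≈ 93 years.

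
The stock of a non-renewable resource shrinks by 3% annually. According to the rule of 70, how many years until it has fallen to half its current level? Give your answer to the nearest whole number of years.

23 years

The rule works in reverse for decay: 70/3 ≈ 23.33 years to halve.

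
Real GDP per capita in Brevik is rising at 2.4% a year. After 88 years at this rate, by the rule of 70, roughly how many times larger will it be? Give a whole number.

around 8 times

Doubling time ≈ 70/2.4 = 29.17 years.
88/29.17 ≈ 3 doublings, so about 2^3 = 8×.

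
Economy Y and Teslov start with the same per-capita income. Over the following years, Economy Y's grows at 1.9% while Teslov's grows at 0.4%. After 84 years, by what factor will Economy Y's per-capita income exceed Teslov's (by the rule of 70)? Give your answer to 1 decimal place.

Only the 1.5-point difference matters.
70/1.5 ≈ 46.67 years per doubling of the ratio; 84 years gives 1.80 doublings, so ≈ 3.5×.

approximately 3.5 times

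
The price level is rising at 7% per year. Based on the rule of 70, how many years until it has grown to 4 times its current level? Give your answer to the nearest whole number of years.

about 20 years

Doubling time ≈ 70/7 = 10.00 years.
4× is 2 doublings, so 2 × 10.00 ≈ 20 years.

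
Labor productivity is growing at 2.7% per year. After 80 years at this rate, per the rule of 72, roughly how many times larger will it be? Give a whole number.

72/2.7 ≈ 26.67 years per doubling.
80 years fits 3 doublings: 2^3 = 8.

roughly 8 times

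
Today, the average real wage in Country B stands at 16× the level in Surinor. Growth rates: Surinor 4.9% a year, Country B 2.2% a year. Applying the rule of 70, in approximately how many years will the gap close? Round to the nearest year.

around 104 years

The growth-rate gap is 4.9% − 2.2% = 2.7 percentage points.
So the ratio between them halves every 70/2.7 ≈ 25.93 years.
A 16× gap closes after 4 halvings: 4 × 25.93 ≈ 104 years.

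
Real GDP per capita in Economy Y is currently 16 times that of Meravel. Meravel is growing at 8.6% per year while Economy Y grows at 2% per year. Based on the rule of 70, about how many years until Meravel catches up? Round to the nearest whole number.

about 42 years

The growth-rate gap is 8.6% − 2% = 6.6 percentage points.
So the ratio between them halves every 70/6.6 ≈ 10.61 years.
A 16 times gap closes after 4 halvings: 4 × 10.61 ≈ 42 years.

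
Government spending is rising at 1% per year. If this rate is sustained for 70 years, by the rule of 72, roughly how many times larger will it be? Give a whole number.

72/1 ≈ 72.00 years per doubling.
70 years fits 1 doubling: 2^1 = 2.

roughly 2 times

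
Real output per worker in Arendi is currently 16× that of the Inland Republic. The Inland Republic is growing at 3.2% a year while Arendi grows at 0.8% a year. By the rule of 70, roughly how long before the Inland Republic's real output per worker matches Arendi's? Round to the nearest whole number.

≈ 117 years

the Inland Republic gains on Arendi at 3.2% − 0.8% = 2.4 points a year.
At that relative rate the gap halves every 70/2.4 ≈ 29.17 years.
A 16× gap closes after 4 halvings: 4 × 29.17 ≈ 117 years.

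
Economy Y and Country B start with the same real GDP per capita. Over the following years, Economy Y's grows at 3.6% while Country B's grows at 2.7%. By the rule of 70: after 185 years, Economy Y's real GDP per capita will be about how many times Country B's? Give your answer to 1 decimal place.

Economy Y pulls ahead at 0.9 pp per year, so the ratio doubles every 70/0.9 ≈ 77.78 years.
In 185 years that's 2.38 doublings: 2^2.38 ≈ 5.2.

approximately 5.2 times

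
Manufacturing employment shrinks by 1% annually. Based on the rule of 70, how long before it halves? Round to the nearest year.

about 70 years

The rule works in reverse for decay: 70/1 ≈ 70.00 years to halve.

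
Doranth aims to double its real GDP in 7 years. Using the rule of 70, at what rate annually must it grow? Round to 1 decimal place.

≈ 10.0%

70 / 7 ≈ 10.00, so about 10.0% annually.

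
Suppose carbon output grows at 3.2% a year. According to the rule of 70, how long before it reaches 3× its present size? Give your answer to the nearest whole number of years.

approximately 35 years

Doubling time ≈ 70/3.2 = 21.88 years.
Reaching 3× takes log₂(3) ≈ 1.58 doublings.
1.58 × 21.88 ≈ 35 years.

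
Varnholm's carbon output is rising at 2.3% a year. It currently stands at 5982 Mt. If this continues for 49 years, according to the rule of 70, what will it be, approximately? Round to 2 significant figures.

It doubles every 70/2.3 ≈ 30.43 years, so 49 years is 1.61 doublings.
2^1.61 ≈ 3.05; 5982 × 3.05 ≈ 18000 Mt.

18000 Mt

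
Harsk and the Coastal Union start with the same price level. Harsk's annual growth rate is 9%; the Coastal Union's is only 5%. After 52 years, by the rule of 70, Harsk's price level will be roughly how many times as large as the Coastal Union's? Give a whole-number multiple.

approximately 8 times

Rate gap = 9% − 5% = 4 points.
The ratio doubles every 70/4 ≈ 17.50 years.
52/17.50 ≈ 2.97 doublings → ratio ≈ 2^2.97 ≈ 8.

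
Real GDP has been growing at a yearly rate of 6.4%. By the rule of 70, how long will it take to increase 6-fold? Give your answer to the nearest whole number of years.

28 years

One doubling takes 70/6.4 = 10.94 years.
Reaching 6× takes log₂(6) ≈ 2.58 doublings.
2.58 × 10.94 ≈ 28 years.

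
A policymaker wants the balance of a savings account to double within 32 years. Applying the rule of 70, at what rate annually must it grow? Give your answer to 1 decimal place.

roughly 2.2% annually

70 / 32 ≈ 2.19, so about 2.2% annually.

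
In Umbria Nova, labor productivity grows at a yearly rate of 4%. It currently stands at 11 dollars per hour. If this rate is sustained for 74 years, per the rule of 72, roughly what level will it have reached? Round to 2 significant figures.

It doubles every 72/4 ≈ 18.00 years, so 74 years is 4.11 doublings.
2^4.11 ≈ 17.27; 11 × 17.27 ≈ 190 dollars per hour.

roughly 190 dollars per hour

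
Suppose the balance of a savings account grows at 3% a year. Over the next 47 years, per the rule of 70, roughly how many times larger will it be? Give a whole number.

At 3% one doubling takes ≈ 23.33 years; 47 years is 2 of them, so ×4.

about 4 times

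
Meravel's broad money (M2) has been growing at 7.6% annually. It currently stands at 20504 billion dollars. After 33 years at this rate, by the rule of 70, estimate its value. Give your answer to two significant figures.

about 250000 billion dollars

It doubles every 70/7.6 ≈ 9.21 years, so 33 years is 3.58 doublings.
2^3.58 ≈ 11.96; 20504 × 11.96 ≈ 250000 billion dollars.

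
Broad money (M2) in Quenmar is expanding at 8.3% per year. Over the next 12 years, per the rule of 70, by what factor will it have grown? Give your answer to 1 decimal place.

≈ 2.7 times

Doubles every ≈ 8.43 years (70/8.3).
12 years is 1.42 doublings; 2^1.42 ≈ 2.7×.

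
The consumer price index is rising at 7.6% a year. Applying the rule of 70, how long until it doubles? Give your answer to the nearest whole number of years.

roughly 9 years

At 7.6%, doubling takes about 70/7.6 = 9.21 years.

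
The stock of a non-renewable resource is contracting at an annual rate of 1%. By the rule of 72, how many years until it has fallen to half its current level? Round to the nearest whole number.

Falling at 1%, it halves about every 72/1 = 72.00 years.

about 72 years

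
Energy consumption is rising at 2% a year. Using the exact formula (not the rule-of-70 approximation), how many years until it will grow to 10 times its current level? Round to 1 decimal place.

t = ln(10) / ln(1 + 0.02) = 2.3026 / 0.019803 ≈ 116.28.

116.3 years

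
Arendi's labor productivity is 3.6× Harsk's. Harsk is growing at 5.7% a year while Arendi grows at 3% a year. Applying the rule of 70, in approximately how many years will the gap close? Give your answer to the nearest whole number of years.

approximately 48 years

What matters is the difference: 2.7 pp.
Rule of 70 on the gap: the ratio halves every 70/2.7 ≈ 25.93 years.
A 3.6× gap takes log₂(3.6) ≈ 1.85 halvings to close: 1.85 × 25.93 ≈ 48 years.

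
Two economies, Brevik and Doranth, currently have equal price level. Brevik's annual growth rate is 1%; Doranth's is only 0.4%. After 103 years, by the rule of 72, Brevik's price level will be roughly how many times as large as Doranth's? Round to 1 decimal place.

Only the 0.6-point difference matters.
72/0.6 ≈ 120.00 years per doubling of the ratio; 103 years gives 0.86 doublings, so ≈ 1.8×.

≈ 1.8 times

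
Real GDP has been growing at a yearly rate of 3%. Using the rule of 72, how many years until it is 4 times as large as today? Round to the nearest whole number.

about 48 years

Doubling time ≈ 72/3 = 24.00 years.
4 = 2^2, so 2 doublings → 48 years.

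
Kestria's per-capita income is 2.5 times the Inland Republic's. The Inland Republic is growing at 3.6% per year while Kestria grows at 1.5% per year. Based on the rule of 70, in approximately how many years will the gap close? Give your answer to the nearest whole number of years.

the Inland Republic gains on Kestria at 3.6% − 1.5% = 2.1 points a year.
At that relative rate the gap halves every 70/2.1 ≈ 33.33 years.
A 2.5 times gap takes log₂(2.5) ≈ 1.32 halvings to close: 1.32 × 33.33 ≈ 44 years.

approximately 44 years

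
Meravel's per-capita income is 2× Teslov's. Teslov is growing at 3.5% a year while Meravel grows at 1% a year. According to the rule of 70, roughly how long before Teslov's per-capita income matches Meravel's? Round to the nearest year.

The growth-rate gap is 3.5% − 1% = 2.5 percentage points.
So the ratio between them halves every 70/2.5 ≈ 28.00 years.
A 2× gap closes after 1 halving: 1 × 28.00 ≈ 28 years.

roughly 28 years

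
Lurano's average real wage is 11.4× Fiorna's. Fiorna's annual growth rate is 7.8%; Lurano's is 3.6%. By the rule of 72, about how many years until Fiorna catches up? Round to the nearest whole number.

Fiorna gains on Lurano at 7.8% − 3.6% = 4.2 points a year.
At that relative rate the gap halves every 72/4.2 ≈ 17.14 years.
An 11.4× gap takes log₂(11.4) ≈ 3.51 halvings to close: 3.51 × 17.14 ≈ 60 years.

≈ 60 years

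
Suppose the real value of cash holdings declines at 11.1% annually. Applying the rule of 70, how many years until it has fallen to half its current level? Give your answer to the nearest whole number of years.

The rule works in reverse for decay: 70/11.1 ≈ 6.31 years to halve.

≈ 6 years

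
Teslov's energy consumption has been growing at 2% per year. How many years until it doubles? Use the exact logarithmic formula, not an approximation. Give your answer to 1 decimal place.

35.0 years

t = ln(2) / ln(1 + 0.02) = 0.6931 / 0.019803 ≈ 35.00.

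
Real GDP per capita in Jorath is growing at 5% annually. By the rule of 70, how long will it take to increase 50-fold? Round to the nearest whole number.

79 years

One doubling takes 70/5 = 14.00 years.
50× is log₂ 50 ≈ 5.64 doublings, so ≈ 5.64 × 14.00 = 79 years.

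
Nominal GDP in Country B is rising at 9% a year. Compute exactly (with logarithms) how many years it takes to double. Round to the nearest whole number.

8 years

t = ln(2) / ln(1 + 0.09) = 0.6931 / 0.086178 ≈ 8.04.
≈ 8 years.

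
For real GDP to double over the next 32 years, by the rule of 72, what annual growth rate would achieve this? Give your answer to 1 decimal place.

2.3%

72 / 32 ≈ 2.25, so about 2.3% a year.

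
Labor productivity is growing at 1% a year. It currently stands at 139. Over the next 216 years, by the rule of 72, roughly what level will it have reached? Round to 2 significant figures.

1100

Doubling time ≈ 72/1 = 72.00 years.
216 years is 216/72.00 ≈ 3.00 doublings, a factor of 2^3.00 ≈ 8.00.
139 × 8.00 ≈ 1100.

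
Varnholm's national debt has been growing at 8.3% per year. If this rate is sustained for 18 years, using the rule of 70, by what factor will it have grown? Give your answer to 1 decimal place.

Doubling time ≈ 70/8.3 = 8.43 years.
18 years / 8.43 ≈ 2.14 doublings → factor 2^2.14 ≈ 4.4.

about 4.4 times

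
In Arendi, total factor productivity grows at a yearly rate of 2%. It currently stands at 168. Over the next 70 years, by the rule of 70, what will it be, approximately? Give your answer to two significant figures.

≈ 670

Doubling time ≈ 70/2 = 35.00 years.
70 years is 70/35.00 ≈ 2.00 doublings, a factor of 2^2.00 ≈ 4.00.
168 × 4.00 ≈ 670.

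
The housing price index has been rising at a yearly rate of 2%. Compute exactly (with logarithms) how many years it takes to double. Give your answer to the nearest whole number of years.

35 years

t = ln(2) / ln(1 + 0.02) = 0.6931 / 0.019803 ≈ 35.00.
≈ 35 years.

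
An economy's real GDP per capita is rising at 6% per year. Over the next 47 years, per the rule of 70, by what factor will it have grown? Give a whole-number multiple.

Doubling time ≈ 70/6 = 11.67 years.
47/11.67 ≈ 4 doublings, so about 2^4 = 16×.

16 times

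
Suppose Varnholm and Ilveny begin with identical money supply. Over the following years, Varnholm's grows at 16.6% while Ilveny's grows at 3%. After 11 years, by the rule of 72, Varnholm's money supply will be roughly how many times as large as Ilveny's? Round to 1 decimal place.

Only the 13.6-point difference matters.
72/13.6 ≈ 5.29 years per doubling of the ratio; 11 years gives 2.08 doublings, so ≈ 4.2×.

approximately 4.2 times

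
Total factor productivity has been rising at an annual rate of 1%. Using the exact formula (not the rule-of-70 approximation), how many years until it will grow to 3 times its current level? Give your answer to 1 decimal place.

110.4 years

t = ln(3) / ln(1 + 0.01) = 1.0986 / 0.009950 ≈ 110.41.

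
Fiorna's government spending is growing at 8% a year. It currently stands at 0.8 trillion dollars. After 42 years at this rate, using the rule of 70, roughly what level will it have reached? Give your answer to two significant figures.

22 trillion dollars

It doubles every 70/8 ≈ 8.75 years, so 42 years is 4.80 doublings.
2^4.80 ≈ 27.86; 0.8 × 27.86 ≈ 22 trillion dollars.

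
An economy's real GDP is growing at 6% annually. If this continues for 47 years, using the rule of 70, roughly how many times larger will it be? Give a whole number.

70/6 ≈ 11.67 years per doubling.
47 years fits 4 doublings: 2^4 = 16.

around 16 times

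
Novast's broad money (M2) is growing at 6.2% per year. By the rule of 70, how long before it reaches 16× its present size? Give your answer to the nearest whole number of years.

45 years

Doubling time ≈ 70/6.2 = 11.29 years.
Getting to 16× needs 4 doublings: 4 × 11.29 ≈ 45 years.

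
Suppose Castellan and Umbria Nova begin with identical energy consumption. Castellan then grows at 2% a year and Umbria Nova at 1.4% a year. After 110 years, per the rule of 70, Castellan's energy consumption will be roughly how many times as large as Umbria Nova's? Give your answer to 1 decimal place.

1.9 times

Only the 0.6-point difference matters.
70/0.6 ≈ 116.67 years per doubling of the ratio; 110 years gives 0.94 doublings, so ≈ 1.9×.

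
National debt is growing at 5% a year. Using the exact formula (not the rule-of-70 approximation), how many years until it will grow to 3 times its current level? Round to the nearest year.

23 years

t = ln(3) / ln(1 + 0.05) = 1.0986 / 0.048790 ≈ 22.52.
≈ 23 years.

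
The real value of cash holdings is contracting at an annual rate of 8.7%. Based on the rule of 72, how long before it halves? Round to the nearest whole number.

Halving time ≈ 72 / 8.7 = 8.28 → 8 years.

8 years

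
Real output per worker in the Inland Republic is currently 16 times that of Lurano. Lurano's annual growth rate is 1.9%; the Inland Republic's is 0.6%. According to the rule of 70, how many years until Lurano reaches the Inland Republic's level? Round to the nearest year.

≈ 215 years

Lurano gains on the Inland Republic at 1.9% − 0.6% = 1.3 points a year.
At that relative rate the gap halves every 70/1.3 ≈ 53.85 years.
A 16 times gap closes after 4 halvings: 4 × 53.85 ≈ 215 years.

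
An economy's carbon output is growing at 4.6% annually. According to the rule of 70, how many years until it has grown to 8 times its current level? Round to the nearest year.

At 4.6% it doubles every 70/4.6 ≈ 15.22 years.
8× is 3 doublings, so 3 × 15.22 ≈ 46 years.

about 46 years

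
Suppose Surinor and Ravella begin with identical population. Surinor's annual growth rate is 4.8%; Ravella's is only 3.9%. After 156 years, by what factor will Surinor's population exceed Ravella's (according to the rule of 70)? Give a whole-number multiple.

approximately 4 times

Only the 0.9-point difference matters.
70/0.9 ≈ 77.78 years per doubling of the ratio; 156 years gives 2.01 doublings, so ≈ 4×.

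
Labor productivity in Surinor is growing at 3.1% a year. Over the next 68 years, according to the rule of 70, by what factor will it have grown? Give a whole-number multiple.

about 8 times

At 3.1% one doubling takes ≈ 22.58 years; 68 years is 3 of them, so ×8.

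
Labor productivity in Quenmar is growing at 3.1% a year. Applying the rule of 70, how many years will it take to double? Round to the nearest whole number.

Doubling time ≈ 70 / 3.1 = 22.58 years.

about 23 years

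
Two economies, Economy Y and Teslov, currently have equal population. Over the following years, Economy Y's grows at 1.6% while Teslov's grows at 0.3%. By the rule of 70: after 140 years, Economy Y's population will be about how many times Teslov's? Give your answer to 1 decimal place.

Only the 1.3-point difference matters.
70/1.3 ≈ 53.85 years per doubling of the ratio; 140 years gives 2.60 doublings, so ≈ 6.1×.

around 6.1 times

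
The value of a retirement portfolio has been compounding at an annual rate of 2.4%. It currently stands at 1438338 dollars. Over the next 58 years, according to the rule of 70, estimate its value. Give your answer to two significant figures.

Doubling time ≈ 70/2.4 = 29.17 years.
58 years is 58/29.17 ≈ 1.99 doublings, a factor of 2^1.99 ≈ 3.97.
1438338 × 3.97 ≈ 5700000 dollars.

roughly 5700000 dollars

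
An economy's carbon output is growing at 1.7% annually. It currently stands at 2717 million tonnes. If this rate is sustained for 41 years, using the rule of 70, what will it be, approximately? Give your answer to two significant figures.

It doubles every 70/1.7 ≈ 41.18 years, so 41 years is 1.00 doublings.
2^1.00 ≈ 2.00; 2717 × 2.00 ≈ 5400 million tonnes.

approximately 5400 million tonnes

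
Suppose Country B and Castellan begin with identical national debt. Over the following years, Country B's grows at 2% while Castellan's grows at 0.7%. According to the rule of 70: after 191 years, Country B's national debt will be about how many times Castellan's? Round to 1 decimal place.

approximately 11.7 times

Rate gap = 2% − 0.7% = 1.3 points.
The ratio doubles every 70/1.3 ≈ 53.85 years.
191/53.85 ≈ 3.55 doublings → ratio ≈ 2^3.55 ≈ 11.7.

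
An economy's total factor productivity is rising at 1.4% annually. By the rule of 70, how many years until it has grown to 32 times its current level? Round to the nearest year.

Doubling time ≈ 70/1.4 = 50.00 years.
32 = 2^5, so 5 doublings → 250 years.

around 250 years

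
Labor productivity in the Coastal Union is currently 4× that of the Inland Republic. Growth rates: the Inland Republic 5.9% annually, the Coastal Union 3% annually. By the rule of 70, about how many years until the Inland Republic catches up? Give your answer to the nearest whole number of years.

roughly 48 years

the Inland Republic gains on the Coastal Union at 5.9% − 3% = 2.9 points a year.
At that relative rate the gap halves every 70/2.9 ≈ 24.14 years.
A 4× gap closes after 2 halvings: 2 × 24.14 ≈ 48 years.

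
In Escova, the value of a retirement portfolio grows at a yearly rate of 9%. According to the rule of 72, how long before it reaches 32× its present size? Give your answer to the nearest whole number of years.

around 40 years

Doubling time ≈ 72/9 = 8.00 years.
32 = 2^5, so 5 doublings → 40 years.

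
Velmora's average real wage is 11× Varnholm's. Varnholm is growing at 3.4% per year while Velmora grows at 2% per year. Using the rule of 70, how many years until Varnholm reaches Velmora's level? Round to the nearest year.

The growth-rate gap is 3.4% − 2% = 1.4 percentage points.
So the ratio between them halves every 70/1.4 ≈ 50.00 years.
An 11× gap takes log₂(11) ≈ 3.46 halvings to close: 3.46 × 50.00 ≈ 173 years.

≈ 173 years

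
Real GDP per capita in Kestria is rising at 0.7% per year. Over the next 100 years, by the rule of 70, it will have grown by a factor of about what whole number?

Doubling time ≈ 70/0.7 = 100.00 years.
100/100.00 ≈ 1 doubling, so about 2^1 = 2×.

≈ 2 times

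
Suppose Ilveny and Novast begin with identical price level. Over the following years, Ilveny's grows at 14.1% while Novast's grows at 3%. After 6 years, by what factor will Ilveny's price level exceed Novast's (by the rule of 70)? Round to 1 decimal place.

Ilveny pulls ahead at 11.1 pp per year, so the ratio doubles every 70/11.1 ≈ 6.31 years.
In 6 years that's 0.95 doublings: 2^0.95 ≈ 1.9.

1.9 times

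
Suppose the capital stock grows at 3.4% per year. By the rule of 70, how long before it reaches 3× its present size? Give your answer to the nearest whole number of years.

At 3.4% it doubles every 70/3.4 ≈ 20.59 years.
Reaching 3× takes log₂(3) ≈ 1.58 doublings.
1.58 × 20.59 ≈ 33 years.

around 33 years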